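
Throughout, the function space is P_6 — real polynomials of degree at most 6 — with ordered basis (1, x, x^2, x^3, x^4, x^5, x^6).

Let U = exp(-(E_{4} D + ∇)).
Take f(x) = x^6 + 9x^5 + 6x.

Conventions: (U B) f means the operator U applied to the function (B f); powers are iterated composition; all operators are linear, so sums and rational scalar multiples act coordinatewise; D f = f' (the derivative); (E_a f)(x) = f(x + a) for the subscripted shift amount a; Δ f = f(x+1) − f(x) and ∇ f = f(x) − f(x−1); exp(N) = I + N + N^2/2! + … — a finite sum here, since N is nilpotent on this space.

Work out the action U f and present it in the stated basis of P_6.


the image equals g(x) = x^6 - 3x^5 - 135x^4 - 570x^3 + 630x^2 + 16728x + 29614

order-1 term: -12x^5 - 195x^4 - 1610x^3 - 8235x^2 - 19161x - 17684
order-2 term: 60x^4 + 1200x^3 + 11865x^2 + 60135x + 119977
order-3 term: -160x^3 - 3240x^2 - 28140x - 92475
order-4 term: 240x^2 + 4080x + 21700
order-5 term: -192x - 1968
order-6 term: 64
the series for exp(-(E_{4} D + ∇)) f terminates at order 6
exp(-(E_{4} D + ∇)) f = x^6 - 3x^5 - 135x^4 - 570x^3 + 630x^2 + 16728x + 29614


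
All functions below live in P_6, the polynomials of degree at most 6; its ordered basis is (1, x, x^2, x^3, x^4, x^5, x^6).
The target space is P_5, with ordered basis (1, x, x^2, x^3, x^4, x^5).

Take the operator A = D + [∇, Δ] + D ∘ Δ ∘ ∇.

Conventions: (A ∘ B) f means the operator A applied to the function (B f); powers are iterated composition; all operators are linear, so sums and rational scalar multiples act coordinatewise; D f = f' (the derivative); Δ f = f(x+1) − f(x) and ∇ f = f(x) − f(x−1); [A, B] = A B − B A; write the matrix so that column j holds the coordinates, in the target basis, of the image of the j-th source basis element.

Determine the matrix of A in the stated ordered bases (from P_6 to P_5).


the matrix is [[0, 1, 0, 6, 0, 10, 0]; [0, 0, 2, 0, 24, 0, 60]; [0, 0, 0, 3, 0, 60, 0]; [0, 0, 0, 0, 4, 0, 120]; [0, 0, 0, 0, 0, 5, 0]; [0, 0, 0, 0, 0, 0, 6]] (rows listed top to bottom)

image of 1: 0
image of x: 1
image of x^2: 2x
image of x^3: 3x^2 + 6
image of x^4: 4x^3 + 24x
image of x^5: 5x^4 + 60x^2 + 10
image of x^6: 6x^5 + 120x^3 + 60x
each image's coordinates form column j of the matrix


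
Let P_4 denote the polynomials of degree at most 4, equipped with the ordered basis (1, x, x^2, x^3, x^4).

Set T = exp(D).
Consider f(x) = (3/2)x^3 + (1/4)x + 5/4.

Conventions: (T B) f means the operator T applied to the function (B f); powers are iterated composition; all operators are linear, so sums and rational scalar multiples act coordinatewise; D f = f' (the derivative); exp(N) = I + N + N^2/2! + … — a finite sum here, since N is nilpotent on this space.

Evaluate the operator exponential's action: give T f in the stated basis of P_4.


order-1 term: (9/2)x^2 + 1/4
order-2 term: (9/2)x
order-3 term: 3/2
the series for exp(D) f terminates at order 3
exp(D) f = (3/2)x^3 + (9/2)x^2 + (19/4)x + 3

g(x) = (3/2)x^3 + (9/2)x^2 + (19/4)x + 3


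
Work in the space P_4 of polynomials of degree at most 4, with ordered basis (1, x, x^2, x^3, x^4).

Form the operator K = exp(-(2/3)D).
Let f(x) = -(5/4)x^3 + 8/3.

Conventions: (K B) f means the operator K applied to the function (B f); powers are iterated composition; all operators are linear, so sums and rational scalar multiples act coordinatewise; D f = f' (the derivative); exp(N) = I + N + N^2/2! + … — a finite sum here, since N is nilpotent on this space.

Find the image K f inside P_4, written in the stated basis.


g(x) = -(5/4)x^3 + (5/2)x^2 - (5/3)x + 82/27

order-1 term: (5/2)x^2
order-2 term: -(5/3)x
order-3 term: 10/27
the series for exp(-(2/3)D) f terminates at order 3
exp(-(2/3)D) f = -(5/4)x^3 + (5/2)x^2 - (5/3)x + 82/27


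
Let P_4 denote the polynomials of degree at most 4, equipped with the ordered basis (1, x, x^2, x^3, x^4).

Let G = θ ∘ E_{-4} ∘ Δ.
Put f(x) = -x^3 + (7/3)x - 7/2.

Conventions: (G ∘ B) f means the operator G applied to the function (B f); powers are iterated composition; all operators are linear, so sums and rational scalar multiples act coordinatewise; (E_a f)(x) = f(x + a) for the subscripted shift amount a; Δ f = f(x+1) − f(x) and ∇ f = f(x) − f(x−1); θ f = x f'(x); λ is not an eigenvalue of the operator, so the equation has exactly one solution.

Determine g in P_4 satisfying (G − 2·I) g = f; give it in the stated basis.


the image equals g(x) = (1/2)x^3 + (3/2)x^2 - (59/12)x + 7/4

write g with unknown coordinates in the stated basis and equate coefficients in (G − 2·I) g = f
solving from the highest basis element down gives g = (1/2)x^3 + (3/2)x^2 - (59/12)x + 7/4
check: G g = 3x^2 - (15/2)x
so G g − 2·g = -x^3 + (7/3)x - 7/2 = f ✓


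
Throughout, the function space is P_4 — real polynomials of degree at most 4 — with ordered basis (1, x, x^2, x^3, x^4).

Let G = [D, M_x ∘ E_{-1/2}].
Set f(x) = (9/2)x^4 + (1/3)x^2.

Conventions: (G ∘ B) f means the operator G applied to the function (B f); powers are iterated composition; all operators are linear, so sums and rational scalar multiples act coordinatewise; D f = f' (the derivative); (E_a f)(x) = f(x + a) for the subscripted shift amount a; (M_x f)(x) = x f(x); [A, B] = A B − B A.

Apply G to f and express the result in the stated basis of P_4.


g(x) = (9/2)x^4 - 9x^3 + (85/12)x^2 - (31/12)x + 35/96

E_{-1/2} f = (9/2)x^4 - 9x^3 + (85/12)x^2 - (31/12)x + 35/96
M_x E_{-1/2} f = (9/2)x^5 - 9x^4 + (85/12)x^3 - (31/12)x^2 + (35/96)x
D (M_x ∘ E_{-1/2}) f = (45/2)x^4 - 36x^3 + (85/4)x^2 - (31/6)x + 35/96
D f = 18x^3 + (2/3)x
E_{-1/2} D f = 18x^3 - 27x^2 + (85/6)x - 31/12
M_x E_{-1/2} D f = 18x^4 - 27x^3 + (85/6)x^2 - (31/12)x
[D, M_x ∘ E_{-1/2}] f = (9/2)x^4 - 9x^3 + (85/12)x^2 - (31/12)x + 35/96


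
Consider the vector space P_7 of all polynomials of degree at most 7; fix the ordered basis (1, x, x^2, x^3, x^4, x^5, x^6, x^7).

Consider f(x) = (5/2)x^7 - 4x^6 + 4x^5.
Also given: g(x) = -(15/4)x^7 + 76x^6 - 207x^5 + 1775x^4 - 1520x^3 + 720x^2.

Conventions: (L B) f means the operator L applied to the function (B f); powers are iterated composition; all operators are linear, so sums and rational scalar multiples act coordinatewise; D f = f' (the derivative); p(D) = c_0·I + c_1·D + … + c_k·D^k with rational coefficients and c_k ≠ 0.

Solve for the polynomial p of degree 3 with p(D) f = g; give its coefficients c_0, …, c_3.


p(D) = -(3/2)·I + 4·D − D^2 + 3·D^3, i.e. c_0 = -3/2, c_1 = 4, c_2 = -1, c_3 = 3

D^0 f = (5/2)x^7 - 4x^6 + 4x^5
D^1 f = (35/2)x^6 - 24x^5 + 20x^4
D^2 f = 105x^5 - 120x^4 + 80x^3
D^3 f = 525x^4 - 480x^3 + 240x^2
matching coefficients of g against c_0 f + c_1 Df + … from the top degree down determines the c_i
solution: c_0 = -3/2, c_1 = 4, c_2 = -1, c_3 = 3


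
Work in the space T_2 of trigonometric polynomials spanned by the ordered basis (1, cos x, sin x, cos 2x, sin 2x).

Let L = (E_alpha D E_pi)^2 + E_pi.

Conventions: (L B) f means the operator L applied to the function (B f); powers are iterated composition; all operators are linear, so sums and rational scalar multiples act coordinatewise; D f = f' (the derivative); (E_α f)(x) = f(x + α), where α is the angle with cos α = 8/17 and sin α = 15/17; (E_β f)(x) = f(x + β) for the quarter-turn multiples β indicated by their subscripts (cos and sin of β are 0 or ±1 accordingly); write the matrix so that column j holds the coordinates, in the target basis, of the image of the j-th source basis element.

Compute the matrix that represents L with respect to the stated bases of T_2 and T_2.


image of 1: 1
image of cos x: -(128/289)cos x + (240/289)sin x
image of sin x: -(240/289)cos x - (128/289)sin x
image of cos 2x: (210237/83521)cos 2x - (309120/83521)sin 2x
image of sin 2x: (309120/83521)cos 2x + (210237/83521)sin 2x
each image's coordinates form column j of the matrix

the matrix is [[1, 0, 0, 0, 0]; [0, -128/289, -240/289, 0, 0]; [0, 240/289, -128/289, 0, 0]; [0, 0, 0, 210237/83521, 309120/83521]; [0, 0, 0, -309120/83521, 210237/83521]] (rows listed top to bottom)


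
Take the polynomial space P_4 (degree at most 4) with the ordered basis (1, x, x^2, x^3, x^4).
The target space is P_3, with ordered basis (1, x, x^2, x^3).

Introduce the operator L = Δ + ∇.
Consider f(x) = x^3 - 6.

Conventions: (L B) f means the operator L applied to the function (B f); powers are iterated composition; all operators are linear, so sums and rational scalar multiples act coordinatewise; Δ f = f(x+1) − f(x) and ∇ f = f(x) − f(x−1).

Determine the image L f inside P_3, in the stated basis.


Δ f = 3x^2 + 3x + 1
∇ f = 3x^2 - 3x + 1
(Δ + ∇) f = 6x^2 + 2

the image equals g(x) = 6x^2 + 2


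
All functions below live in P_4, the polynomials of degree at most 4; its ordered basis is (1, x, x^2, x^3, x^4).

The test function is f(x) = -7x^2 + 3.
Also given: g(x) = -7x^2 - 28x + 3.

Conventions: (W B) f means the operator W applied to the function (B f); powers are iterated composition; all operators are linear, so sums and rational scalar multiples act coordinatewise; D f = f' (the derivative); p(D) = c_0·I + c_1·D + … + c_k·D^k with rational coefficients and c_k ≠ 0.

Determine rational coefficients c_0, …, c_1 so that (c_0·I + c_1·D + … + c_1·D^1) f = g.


c_0 = 1, c_1 = 2

D^0 f = -7x^2 + 3
D^1 f = -14x
matching coefficients of g against c_0 f + c_1 Df + … from the top degree down determines the c_i
solution: c_0 = 1, c_1 = 2


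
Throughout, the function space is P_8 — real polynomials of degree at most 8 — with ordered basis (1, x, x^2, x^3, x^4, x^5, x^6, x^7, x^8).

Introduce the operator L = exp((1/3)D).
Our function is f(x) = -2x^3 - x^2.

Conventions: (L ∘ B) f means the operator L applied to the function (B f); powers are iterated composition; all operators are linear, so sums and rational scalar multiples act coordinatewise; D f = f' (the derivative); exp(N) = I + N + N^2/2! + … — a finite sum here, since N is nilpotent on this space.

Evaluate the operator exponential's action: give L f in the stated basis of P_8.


order-1 term: -2x^2 - (2/3)x
order-2 term: -(2/3)x - 1/9
order-3 term: -2/27
the series for exp((1/3)D) f terminates at order 3
exp((1/3)D) f = -2x^3 - 3x^2 - (4/3)x - 5/27

the result is g(x) = -2x^3 - 3x^2 - (4/3)x - 5/27


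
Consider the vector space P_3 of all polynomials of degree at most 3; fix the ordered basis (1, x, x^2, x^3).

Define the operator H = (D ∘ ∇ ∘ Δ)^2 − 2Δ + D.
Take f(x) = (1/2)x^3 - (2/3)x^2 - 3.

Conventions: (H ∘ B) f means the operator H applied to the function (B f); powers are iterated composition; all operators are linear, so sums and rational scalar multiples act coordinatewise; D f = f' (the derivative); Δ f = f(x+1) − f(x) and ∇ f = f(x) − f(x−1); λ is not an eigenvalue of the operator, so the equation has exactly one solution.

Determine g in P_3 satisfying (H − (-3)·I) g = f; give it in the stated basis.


the result is g(x) = (1/6)x^3 - (1/18)x^2 + (8/27)x - 67/81

write g with unknown coordinates in the stated basis and equate coefficients in (H − (-3)·I) g = f
solving from the highest basis element down gives g = (1/6)x^3 - (1/18)x^2 + (8/27)x - 67/81
check: H g = -(1/2)x^2 - (8/9)x - 14/27
so H g − (-3)·g = (1/2)x^3 - (2/3)x^2 - 3 = f ✓


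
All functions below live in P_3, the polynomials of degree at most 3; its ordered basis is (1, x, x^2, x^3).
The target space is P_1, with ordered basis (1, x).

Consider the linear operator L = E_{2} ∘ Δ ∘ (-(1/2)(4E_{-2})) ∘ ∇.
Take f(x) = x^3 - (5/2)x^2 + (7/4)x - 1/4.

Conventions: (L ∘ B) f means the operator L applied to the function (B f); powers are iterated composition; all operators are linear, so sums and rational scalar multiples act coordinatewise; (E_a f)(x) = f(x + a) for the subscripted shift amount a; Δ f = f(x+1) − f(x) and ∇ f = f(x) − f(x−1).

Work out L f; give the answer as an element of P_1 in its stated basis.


g(x) = -12x + 10

∇ f = 3x^2 - 8x + 21/4
E_{-2} ∇ f = 3x^2 - 20x + 133/4
(4E_{-2}) ∇ f = 12x^2 - 80x + 133
(-(1/2)(4E_{-2})) ∇ f = -6x^2 + 40x - 133/2
Δ (-(1/2)(4E_{-2})) ∇ f = -12x + 34
E_{2} Δ (-(1/2)(4E_{-2})) ∇ f = -12x + 10


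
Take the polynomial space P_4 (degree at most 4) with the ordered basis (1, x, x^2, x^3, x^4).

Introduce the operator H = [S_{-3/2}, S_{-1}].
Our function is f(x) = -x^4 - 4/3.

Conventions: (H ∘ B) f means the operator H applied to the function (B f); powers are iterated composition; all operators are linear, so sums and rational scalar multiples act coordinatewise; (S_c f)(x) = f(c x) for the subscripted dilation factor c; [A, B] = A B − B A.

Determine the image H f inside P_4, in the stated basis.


S_{-1} f = -x^4 - 4/3
S_{-3/2} S_{-1} f = -(81/16)x^4 - 4/3
S_{-3/2} f = -(81/16)x^4 - 4/3
S_{-1} S_{-3/2} f = -(81/16)x^4 - 4/3
[S_{-3/2}, S_{-1}] f = 0

the result is g(x) = 0


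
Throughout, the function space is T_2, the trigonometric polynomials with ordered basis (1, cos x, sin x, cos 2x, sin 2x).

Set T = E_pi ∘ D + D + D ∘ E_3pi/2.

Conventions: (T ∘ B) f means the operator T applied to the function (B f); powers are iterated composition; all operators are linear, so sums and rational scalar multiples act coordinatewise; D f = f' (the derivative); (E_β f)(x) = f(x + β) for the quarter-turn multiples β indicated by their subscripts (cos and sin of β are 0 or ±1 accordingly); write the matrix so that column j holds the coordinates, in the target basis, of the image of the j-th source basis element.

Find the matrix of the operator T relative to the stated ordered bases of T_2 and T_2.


the matrix is [[0, 0, 0, 0, 0]; [0, 1, 0, 0, 0]; [0, 0, 1, 0, 0]; [0, 0, 0, 0, 2]; [0, 0, 0, -2, 0]] (rows listed top to bottom)

image of 1: 0
image of cos x: cos x
image of sin x: sin x
image of cos 2x: -2sin 2x
image of sin 2x: 2cos 2x
each image's coordinates form column j of the matrix


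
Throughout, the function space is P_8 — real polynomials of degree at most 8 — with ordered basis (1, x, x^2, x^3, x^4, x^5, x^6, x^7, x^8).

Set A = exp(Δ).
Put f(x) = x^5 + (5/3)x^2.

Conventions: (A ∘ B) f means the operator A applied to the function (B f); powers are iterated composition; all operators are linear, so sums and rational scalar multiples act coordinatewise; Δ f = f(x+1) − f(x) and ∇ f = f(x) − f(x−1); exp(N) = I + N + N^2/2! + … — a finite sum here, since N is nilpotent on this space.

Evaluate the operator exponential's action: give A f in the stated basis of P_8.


the result is g(x) = x^5 + 5x^4 + 20x^3 + (155/3)x^2 + (235/3)x + 166/3

order-1 term: 5x^4 + 10x^3 + 10x^2 + (25/3)x + 8/3
order-2 term: 10x^3 + 30x^2 + 35x + 50/3
order-3 term: 10x^2 + 30x + 25
order-4 term: 5x + 10
order-5 term: 1
the series for exp(Δ) f terminates at order 5
exp(Δ) f = x^5 + 5x^4 + 20x^3 + (155/3)x^2 + (235/3)x + 166/3


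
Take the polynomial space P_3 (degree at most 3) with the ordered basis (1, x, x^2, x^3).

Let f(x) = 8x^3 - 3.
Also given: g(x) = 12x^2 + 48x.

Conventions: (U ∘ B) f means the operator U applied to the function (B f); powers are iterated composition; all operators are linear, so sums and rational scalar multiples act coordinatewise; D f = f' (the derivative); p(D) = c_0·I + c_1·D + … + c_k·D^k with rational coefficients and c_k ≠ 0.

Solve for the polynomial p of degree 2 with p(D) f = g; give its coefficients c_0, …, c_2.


p(D) = (1/2)·D + D^2, i.e. c_0 = 0, c_1 = 1/2, c_2 = 1

D^0 f = 8x^3 - 3
D^1 f = 24x^2
D^2 f = 48x
matching coefficients of g against c_0 f + c_1 Df + … from the top degree down determines the c_i
solution: c_0 = 0, c_1 = 1/2, c_2 = 1


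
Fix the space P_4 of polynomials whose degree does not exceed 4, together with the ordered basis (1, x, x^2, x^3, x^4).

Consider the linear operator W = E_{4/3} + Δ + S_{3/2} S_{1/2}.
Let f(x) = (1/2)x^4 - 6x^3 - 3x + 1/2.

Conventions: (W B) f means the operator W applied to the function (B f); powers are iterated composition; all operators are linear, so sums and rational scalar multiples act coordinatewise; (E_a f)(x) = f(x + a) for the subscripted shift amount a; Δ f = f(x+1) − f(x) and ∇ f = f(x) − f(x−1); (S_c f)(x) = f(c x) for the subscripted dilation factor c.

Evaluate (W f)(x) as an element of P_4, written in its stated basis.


the result is g(x) = (337/512)x^4 - (371/96)x^3 - (101/3)x^2 - (5239/108)x - 3911/162

E_{4/3} f = (1/2)x^4 - (10/3)x^3 - (56/3)x^2 - (817/27)x - 2615/162
Δ f = 2x^3 - 15x^2 - 16x - 17/2
S_{1/2} f = (1/32)x^4 - (3/4)x^3 - (3/2)x + 1/2
S_{3/2} S_{1/2} f = (81/512)x^4 - (81/32)x^3 - (9/4)x + 1/2
(E_{4/3} + Δ + S_{3/2} S_{1/2}) f = (337/512)x^4 - (371/96)x^3 - (101/3)x^2 - (5239/108)x - 3911/162


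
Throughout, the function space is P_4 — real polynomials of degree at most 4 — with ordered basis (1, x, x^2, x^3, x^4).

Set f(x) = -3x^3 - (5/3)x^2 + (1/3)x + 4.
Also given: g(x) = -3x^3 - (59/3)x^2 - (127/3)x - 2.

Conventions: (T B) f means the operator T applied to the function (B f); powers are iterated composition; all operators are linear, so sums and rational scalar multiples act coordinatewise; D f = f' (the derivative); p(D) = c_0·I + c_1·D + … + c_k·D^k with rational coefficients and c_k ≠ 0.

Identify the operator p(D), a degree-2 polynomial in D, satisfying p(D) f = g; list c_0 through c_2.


D^0 f = -3x^3 - (5/3)x^2 + (1/3)x + 4
D^1 f = -9x^2 - (10/3)x + 1/3
D^2 f = -18x - 10/3
matching coefficients of g against c_0 f + c_1 Df + … from the top degree down determines the c_i
solution: c_0 = 1, c_1 = 2, c_2 = 2

p(D) = I + 2·D + 2·D^2, i.e. c_0 = 1, c_1 = 2, c_2 = 2


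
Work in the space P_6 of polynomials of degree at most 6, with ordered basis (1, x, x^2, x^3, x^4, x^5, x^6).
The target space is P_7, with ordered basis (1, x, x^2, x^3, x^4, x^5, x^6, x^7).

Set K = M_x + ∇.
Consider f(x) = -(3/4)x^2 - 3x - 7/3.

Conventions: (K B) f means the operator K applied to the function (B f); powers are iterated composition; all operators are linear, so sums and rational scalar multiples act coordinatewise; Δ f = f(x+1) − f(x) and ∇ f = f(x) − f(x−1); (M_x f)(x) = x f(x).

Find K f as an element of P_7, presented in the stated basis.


M_x f = -(3/4)x^3 - 3x^2 - (7/3)x
∇ f = -(3/2)x - 9/4
(M_x + ∇) f = -(3/4)x^3 - 3x^2 - (23/6)x - 9/4

the image equals g(x) = -(3/4)x^3 - 3x^2 - (23/6)x - 9/4


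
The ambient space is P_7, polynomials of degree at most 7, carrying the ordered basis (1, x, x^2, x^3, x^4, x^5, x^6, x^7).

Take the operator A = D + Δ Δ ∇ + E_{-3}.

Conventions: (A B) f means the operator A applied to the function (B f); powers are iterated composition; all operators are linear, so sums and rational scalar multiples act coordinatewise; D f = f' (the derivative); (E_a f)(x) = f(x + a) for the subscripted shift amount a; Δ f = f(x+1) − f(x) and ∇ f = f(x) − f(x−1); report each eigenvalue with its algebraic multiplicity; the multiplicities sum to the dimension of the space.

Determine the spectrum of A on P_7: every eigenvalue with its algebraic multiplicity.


λ = 1 (multiplicity 8)

image of 1: 1
image of x: x - 2
image of x^2: x^2 - 4x + 9
image of x^3: x^3 - 6x^2 + 27x - 21
image of x^4: x^4 - 8x^3 + 54x^2 - 84x + 93
image of x^5: x^5 - 10x^4 + 90x^3 - 210x^2 + 465x - 213
image of x^6: x^6 - 12x^5 + 135x^4 - 420x^3 + 1395x^2 - 1278x + 789
image of x^7: x^7 - 14x^6 + 189x^5 - 735x^4 + 3255x^3 - 4473x^2 + 5523x - 2061
the matrix is upper triangular; its diagonal is (1, 1, 1, 1, 1, 1, 1, 1)
for a triangular matrix the eigenvalues are the diagonal entries, with algebraic multiplicity their repetition count


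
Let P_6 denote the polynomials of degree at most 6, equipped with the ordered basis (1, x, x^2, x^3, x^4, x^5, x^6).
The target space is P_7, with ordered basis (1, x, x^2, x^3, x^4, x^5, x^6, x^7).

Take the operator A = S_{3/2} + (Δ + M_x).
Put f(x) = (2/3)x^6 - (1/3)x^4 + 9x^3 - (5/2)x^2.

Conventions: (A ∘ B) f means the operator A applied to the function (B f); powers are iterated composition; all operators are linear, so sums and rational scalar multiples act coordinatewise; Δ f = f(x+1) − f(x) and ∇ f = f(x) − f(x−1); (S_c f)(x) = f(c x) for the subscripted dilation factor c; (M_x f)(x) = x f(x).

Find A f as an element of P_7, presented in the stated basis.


the result is g(x) = (2/3)x^7 + (243/32)x^6 + (11/3)x^5 + (277/16)x^4 + (319/8)x^3 + (235/8)x^2 + (74/3)x + 41/6

S_{3/2} f = (243/32)x^6 - (27/16)x^4 + (243/8)x^3 - (45/8)x^2
Δ f = 4x^5 + 10x^4 + 12x^3 + 35x^2 + (74/3)x + 41/6
M_x f = (2/3)x^7 - (1/3)x^5 + 9x^4 - (5/2)x^3
(Δ + M_x) f = (2/3)x^7 + (11/3)x^5 + 19x^4 + (19/2)x^3 + 35x^2 + (74/3)x + 41/6
(S_{3/2} + (Δ + M_x)) f = (2/3)x^7 + (243/32)x^6 + (11/3)x^5 + (277/16)x^4 + (319/8)x^3 + (235/8)x^2 + (74/3)x + 41/6


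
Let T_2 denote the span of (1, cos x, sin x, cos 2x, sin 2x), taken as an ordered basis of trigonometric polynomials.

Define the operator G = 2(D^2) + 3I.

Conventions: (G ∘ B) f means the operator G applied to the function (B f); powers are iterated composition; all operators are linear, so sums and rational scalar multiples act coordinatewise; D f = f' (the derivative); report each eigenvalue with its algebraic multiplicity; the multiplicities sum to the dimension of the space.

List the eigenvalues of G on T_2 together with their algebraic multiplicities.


λ = -5 (multiplicity 2), λ = 1 (multiplicity 2), λ = 3 (multiplicity 1)

image of 1: 3
image of cos x: cos x
image of sin x: sin x
image of cos 2x: -5cos 2x
image of sin 2x: -5sin 2x
the matrix is diagonal; its diagonal is (3, 1, 1, -5, -5)
for a triangular matrix the eigenvalues are the diagonal entries, with algebraic multiplicity their repetition count


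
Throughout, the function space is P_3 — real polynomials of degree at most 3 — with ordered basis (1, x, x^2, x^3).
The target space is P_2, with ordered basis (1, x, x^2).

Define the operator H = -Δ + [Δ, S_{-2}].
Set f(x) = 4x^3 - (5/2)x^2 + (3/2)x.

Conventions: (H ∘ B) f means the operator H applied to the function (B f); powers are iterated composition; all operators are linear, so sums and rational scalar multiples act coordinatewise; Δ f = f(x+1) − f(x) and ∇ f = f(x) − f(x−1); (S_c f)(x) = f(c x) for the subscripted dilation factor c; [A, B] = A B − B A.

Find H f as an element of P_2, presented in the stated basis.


the image equals g(x) = -156x^2 - 109x - 51

Δ f = 12x^2 + 7x + 3
(-Δ) f = -12x^2 - 7x - 3
S_{-2} f = -32x^3 - 10x^2 - 3x
Δ S_{-2} f = -96x^2 - 116x - 45
Δ f = 12x^2 + 7x + 3
S_{-2} Δ f = 48x^2 - 14x + 3
[Δ, S_{-2}] f = -144x^2 - 102x - 48
(-Δ + [Δ, S_{-2}]) f = -156x^2 - 109x - 51


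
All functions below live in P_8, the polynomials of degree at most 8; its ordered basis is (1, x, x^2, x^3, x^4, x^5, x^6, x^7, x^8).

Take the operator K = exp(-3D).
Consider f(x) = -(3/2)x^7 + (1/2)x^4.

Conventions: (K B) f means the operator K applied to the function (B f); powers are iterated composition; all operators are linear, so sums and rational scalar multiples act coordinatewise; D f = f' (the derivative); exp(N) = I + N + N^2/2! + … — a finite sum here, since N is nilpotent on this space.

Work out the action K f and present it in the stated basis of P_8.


g(x) = -(3/2)x^7 + (63/2)x^6 - (567/2)x^5 + 1418x^4 - (8517/2)x^3 + (15363/2)x^2 - (15417/2)x + 3321

order-1 term: (63/2)x^6 - 6x^3
order-2 term: -(567/2)x^5 + 27x^2
order-3 term: (2835/2)x^4 - 54x
order-4 term: -(8505/2)x^3 + 81/2
order-5 term: (15309/2)x^2
order-6 term: -(15309/2)x
order-7 term: 6561/2
the series for exp(-3D) f terminates at order 7
exp(-3D) f = -(3/2)x^7 + (63/2)x^6 - (567/2)x^5 + 1418x^4 - (8517/2)x^3 + (15363/2)x^2 - (15417/2)x + 3321


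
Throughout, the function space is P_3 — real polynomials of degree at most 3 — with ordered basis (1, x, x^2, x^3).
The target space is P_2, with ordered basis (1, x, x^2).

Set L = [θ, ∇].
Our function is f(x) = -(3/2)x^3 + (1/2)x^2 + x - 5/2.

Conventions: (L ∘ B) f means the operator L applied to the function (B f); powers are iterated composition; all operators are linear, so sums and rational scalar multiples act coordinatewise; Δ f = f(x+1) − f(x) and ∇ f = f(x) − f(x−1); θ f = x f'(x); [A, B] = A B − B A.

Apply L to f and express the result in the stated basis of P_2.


∇ f = -(9/2)x^2 + (11/2)x - 1
θ ∇ f = -9x^2 + (11/2)x
θ f = -(9/2)x^3 + x^2 + x
∇ θ f = -(27/2)x^2 + (31/2)x - 9/2
[θ, ∇] f = (9/2)x^2 - 10x + 9/2

the result is g(x) = (9/2)x^2 - 10x + 9/2


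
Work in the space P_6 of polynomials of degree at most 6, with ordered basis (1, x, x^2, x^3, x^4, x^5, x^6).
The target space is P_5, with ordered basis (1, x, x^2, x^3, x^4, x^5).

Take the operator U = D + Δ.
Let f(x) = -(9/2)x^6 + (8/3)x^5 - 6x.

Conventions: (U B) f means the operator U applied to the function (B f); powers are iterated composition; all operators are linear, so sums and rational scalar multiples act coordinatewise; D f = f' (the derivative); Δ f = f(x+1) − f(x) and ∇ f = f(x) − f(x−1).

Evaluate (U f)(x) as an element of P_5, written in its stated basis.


g(x) = -54x^5 - (245/6)x^4 - (190/3)x^3 - (245/6)x^2 - (41/3)x - 83/6

D f = -27x^5 + (40/3)x^4 - 6
Δ f = -27x^5 - (325/6)x^4 - (190/3)x^3 - (245/6)x^2 - (41/3)x - 47/6
(D + Δ) f = -54x^5 - (245/6)x^4 - (190/3)x^3 - (245/6)x^2 - (41/3)x - 83/6


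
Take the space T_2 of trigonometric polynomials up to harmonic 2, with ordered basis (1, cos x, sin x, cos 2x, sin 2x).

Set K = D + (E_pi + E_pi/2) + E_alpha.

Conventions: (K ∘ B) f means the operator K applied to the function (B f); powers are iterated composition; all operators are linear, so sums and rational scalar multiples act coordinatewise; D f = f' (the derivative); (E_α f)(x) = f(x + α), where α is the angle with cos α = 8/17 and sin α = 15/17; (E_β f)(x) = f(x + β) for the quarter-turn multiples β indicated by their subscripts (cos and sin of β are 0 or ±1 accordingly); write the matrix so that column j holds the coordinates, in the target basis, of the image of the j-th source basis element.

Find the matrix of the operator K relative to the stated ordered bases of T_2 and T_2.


the matrix is [[3, 0, 0, 0, 0]; [0, -9/17, 49/17, 0, 0]; [0, -49/17, -9/17, 0, 0]; [0, 0, 0, -161/289, 818/289]; [0, 0, 0, -818/289, -161/289]] (rows listed top to bottom)

image of 1: 3
image of cos x: -(9/17)cos x - (49/17)sin x
image of sin x: (49/17)cos x - (9/17)sin x
image of cos 2x: -(161/289)cos 2x - (818/289)sin 2x
image of sin 2x: (818/289)cos 2x - (161/289)sin 2x
each image's coordinates form column j of the matrix


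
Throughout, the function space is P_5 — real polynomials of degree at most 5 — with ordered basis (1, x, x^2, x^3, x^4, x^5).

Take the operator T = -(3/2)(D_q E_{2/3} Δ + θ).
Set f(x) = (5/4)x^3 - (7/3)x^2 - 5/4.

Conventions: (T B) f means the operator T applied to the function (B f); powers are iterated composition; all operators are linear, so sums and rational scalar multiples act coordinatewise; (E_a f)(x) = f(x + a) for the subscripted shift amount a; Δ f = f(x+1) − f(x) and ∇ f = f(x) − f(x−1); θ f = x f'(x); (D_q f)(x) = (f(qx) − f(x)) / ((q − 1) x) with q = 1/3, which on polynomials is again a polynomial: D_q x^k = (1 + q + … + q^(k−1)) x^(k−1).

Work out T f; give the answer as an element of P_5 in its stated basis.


Δ f = (15/4)x^2 - (11/12)x - 13/12
E_{2/3} Δ f = (15/4)x^2 + (49/12)x - 1/36
D_q E_{2/3} Δ f = 5x + 49/12
θ f = (15/4)x^3 - (14/3)x^2
(D_q E_{2/3} Δ + θ) f = (15/4)x^3 - (14/3)x^2 + 5x + 49/12
(-(3/2)(D_q E_{2/3} Δ + θ)) f = -(45/8)x^3 + 7x^2 - (15/2)x - 49/8

g(x) = -(45/8)x^3 + 7x^2 - (15/2)x - 49/8


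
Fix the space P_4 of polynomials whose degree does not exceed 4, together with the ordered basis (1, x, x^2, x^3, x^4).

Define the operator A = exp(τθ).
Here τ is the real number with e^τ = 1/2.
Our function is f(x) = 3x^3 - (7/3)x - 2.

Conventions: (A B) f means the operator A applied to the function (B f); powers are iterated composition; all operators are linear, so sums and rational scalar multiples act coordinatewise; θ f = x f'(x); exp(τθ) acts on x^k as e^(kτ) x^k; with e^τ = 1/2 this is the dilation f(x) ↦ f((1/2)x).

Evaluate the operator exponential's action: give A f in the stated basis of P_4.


the image equals g(x) = (3/8)x^3 - (7/6)x - 2

exp(τθ) x^k = e^(kτ) x^k; with e^τ = 1/2 this sends x^k to (1/2)^k x^k
x ↦ 1/2 x
x^3 ↦ 1/8 x^3
applying this coordinatewise to f: exp(τθ) f = (3/8)x^3 - (7/6)x - 2


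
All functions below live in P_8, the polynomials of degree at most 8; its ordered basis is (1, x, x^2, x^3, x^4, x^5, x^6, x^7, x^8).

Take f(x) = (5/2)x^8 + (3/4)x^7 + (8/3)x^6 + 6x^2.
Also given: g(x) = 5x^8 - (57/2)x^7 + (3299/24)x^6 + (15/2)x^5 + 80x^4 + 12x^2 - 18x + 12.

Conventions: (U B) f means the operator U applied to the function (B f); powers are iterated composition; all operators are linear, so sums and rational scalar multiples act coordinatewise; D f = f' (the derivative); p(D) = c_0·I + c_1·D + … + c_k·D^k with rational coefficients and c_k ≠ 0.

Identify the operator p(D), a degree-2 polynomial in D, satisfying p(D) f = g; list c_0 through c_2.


c_0 = 2, c_1 = -3/2, c_2 = 1

D^0 f = (5/2)x^8 + (3/4)x^7 + (8/3)x^6 + 6x^2
D^1 f = 20x^7 + (21/4)x^6 + 16x^5 + 12x
D^2 f = 140x^6 + (63/2)x^5 + 80x^4 + 12
matching coefficients of g against c_0 f + c_1 Df + … from the top degree down determines the c_i
solution: c_0 = 2, c_1 = -3/2, c_2 = 1


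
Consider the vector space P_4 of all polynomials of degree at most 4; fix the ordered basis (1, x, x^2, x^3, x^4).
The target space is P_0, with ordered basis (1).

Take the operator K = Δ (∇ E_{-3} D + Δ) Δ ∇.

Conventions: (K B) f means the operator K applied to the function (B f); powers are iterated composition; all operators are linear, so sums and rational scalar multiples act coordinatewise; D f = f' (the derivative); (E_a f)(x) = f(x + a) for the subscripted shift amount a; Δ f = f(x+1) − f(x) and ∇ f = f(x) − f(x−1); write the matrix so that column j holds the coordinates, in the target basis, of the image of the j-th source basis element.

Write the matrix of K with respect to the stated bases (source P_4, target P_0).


image of 1: 0
image of x: 0
image of x^2: 0
image of x^3: 0
image of x^4: 24
each image's coordinates form column j of the matrix

the matrix is [[0, 0, 0, 0, 24]] (rows listed top to bottom)


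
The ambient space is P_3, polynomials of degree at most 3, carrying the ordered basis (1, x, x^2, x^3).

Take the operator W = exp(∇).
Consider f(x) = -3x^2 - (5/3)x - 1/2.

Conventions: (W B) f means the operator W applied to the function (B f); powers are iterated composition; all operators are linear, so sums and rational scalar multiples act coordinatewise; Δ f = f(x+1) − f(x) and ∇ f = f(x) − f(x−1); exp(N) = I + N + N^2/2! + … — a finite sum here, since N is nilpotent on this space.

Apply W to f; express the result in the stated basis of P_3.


the image equals g(x) = -3x^2 - (23/3)x - 13/6

order-1 term: -6x + 4/3
order-2 term: -3
the series for exp(∇) f terminates at order 2
exp(∇) f = -3x^2 - (23/3)x - 13/6


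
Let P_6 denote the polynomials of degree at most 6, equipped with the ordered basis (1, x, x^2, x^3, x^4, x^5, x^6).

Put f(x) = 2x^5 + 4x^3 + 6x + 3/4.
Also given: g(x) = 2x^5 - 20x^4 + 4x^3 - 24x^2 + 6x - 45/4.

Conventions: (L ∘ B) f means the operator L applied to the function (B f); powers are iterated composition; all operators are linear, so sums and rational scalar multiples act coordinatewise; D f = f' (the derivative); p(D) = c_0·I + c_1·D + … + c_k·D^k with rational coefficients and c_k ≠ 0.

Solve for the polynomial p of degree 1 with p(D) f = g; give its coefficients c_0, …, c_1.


c_0 = 1, c_1 = -2

D^0 f = 2x^5 + 4x^3 + 6x + 3/4
D^1 f = 10x^4 + 12x^2 + 6
matching coefficients of g against c_0 f + c_1 Df + … from the top degree down determines the c_i
solution: c_0 = 1, c_1 = -2


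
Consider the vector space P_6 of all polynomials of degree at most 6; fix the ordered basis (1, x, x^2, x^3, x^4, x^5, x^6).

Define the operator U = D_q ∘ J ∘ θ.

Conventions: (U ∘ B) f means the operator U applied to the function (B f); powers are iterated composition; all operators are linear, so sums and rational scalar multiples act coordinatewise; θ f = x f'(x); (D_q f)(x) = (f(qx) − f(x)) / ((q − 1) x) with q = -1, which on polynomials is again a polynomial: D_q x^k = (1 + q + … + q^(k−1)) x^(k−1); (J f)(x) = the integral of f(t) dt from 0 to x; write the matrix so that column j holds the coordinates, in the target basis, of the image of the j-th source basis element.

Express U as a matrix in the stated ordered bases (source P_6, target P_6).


the matrix is [[0, 0, 0, 0, 0, 0, 0]; [0, 0, 0, 0, 0, 0, 0]; [0, 0, 2/3, 0, 0, 0, 0]; [0, 0, 0, 0, 0, 0, 0]; [0, 0, 0, 0, 4/5, 0, 0]; [0, 0, 0, 0, 0, 0, 0]; [0, 0, 0, 0, 0, 0, 6/7]] (rows listed top to bottom)

image of 1: 0
image of x: 0
image of x^2: (2/3)x^2
image of x^3: 0
image of x^4: (4/5)x^4
image of x^5: 0
image of x^6: (6/7)x^6
each image's coordinates form column j of the matrix


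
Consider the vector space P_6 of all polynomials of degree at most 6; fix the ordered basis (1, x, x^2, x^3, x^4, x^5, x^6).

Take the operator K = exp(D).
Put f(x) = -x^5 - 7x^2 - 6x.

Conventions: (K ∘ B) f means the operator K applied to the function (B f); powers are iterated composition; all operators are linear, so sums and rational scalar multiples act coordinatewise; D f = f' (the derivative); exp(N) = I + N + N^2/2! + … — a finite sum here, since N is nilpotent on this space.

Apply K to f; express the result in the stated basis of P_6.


the image equals g(x) = -x^5 - 5x^4 - 10x^3 - 17x^2 - 25x - 14

order-1 term: -5x^4 - 14x - 6
order-2 term: -10x^3 - 7
order-3 term: -10x^2
order-4 term: -5x
order-5 term: -1
the series for exp(D) f terminates at order 5
exp(D) f = -x^5 - 5x^4 - 10x^3 - 17x^2 - 25x - 14


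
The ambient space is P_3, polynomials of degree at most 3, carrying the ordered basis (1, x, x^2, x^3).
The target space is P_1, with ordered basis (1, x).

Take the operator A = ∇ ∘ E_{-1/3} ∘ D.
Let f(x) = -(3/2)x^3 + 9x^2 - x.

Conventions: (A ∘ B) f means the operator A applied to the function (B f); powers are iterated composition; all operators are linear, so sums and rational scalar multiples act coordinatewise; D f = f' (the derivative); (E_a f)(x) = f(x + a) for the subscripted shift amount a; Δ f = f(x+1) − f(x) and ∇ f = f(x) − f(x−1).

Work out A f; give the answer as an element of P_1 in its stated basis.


the image equals g(x) = -9x + 51/2

D f = -(9/2)x^2 + 18x - 1
E_{-1/3} D f = -(9/2)x^2 + 21x - 15/2
∇ E_{-1/3} D f = -9x + 51/2


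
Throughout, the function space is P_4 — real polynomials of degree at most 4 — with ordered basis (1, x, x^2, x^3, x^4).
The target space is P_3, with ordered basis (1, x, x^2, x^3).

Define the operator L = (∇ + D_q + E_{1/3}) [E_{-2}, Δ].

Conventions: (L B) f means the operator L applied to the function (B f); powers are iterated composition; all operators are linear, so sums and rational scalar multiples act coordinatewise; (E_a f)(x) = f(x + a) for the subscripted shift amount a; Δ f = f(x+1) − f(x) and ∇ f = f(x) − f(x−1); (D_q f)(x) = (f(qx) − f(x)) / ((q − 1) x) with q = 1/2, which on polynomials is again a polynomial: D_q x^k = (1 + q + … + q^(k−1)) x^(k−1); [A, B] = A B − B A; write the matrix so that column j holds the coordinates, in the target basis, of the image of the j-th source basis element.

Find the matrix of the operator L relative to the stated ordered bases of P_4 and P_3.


image of 1: 0
image of x: 0
image of x^2: 0
image of x^3: 0
image of x^4: 0
each image's coordinates form column j of the matrix

the matrix is [[0, 0, 0, 0, 0]; [0, 0, 0, 0, 0]; [0, 0, 0, 0, 0]; [0, 0, 0, 0, 0]] (rows listed top to bottom)


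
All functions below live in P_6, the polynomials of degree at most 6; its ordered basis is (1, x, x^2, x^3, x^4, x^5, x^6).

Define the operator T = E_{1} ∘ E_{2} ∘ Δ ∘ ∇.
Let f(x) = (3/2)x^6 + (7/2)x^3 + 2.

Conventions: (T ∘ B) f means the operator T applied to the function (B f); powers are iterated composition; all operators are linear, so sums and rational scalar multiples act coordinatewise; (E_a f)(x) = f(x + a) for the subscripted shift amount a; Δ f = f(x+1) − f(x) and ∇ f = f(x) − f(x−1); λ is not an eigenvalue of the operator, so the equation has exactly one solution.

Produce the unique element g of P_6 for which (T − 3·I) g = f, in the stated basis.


write g with unknown coordinates in the stated basis and equate coefficients in (T − 3·I) g = f
solving from the highest basis element down gives g = -(1/2)x^6 - 5x^4 - (367/6)x^3 - 295x^2 - (2437/3)x - 1198
check: T g = -15x^4 - 180x^3 - 885x^2 - 2437x - 3592
so T g − 3·g = (3/2)x^6 + (7/2)x^3 + 2 = f ✓

the image equals g(x) = -(1/2)x^6 - 5x^4 - (367/6)x^3 - 295x^2 - (2437/3)x - 1198


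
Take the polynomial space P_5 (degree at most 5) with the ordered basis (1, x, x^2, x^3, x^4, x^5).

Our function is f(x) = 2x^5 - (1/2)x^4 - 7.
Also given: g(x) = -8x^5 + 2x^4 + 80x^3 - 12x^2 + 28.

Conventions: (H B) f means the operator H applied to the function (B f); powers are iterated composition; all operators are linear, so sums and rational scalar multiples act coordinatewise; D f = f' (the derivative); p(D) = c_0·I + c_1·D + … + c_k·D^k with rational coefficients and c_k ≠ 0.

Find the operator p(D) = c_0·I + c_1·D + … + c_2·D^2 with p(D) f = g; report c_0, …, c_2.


c_0 = -4, c_1 = 0, c_2 = 2

D^0 f = 2x^5 - (1/2)x^4 - 7
D^1 f = 10x^4 - 2x^3
D^2 f = 40x^3 - 6x^2
matching coefficients of g against c_0 f + c_1 Df + … from the top degree down determines the c_i
solution: c_0 = -4, c_1 = 0, c_2 = 2


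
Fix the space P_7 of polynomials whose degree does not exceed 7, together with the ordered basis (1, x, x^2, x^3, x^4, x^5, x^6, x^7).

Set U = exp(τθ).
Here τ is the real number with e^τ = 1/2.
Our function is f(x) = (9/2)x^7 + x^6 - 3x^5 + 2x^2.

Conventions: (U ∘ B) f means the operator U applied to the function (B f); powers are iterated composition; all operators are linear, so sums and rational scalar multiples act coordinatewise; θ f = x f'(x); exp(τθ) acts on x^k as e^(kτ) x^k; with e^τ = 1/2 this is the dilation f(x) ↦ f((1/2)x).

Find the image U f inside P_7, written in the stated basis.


exp(τθ) x^k = e^(kτ) x^k; with e^τ = 1/2 this sends x^k to (1/2)^k x^k
x^2 ↦ 1/4 x^2
x^5 ↦ 1/32 x^5
x^6 ↦ 1/64 x^6
x^7 ↦ 1/128 x^7
applying this coordinatewise to f: exp(τθ) f = (9/256)x^7 + (1/64)x^6 - (3/32)x^5 + (1/2)x^2

the image equals g(x) = (9/256)x^7 + (1/64)x^6 - (3/32)x^5 + (1/2)x^2


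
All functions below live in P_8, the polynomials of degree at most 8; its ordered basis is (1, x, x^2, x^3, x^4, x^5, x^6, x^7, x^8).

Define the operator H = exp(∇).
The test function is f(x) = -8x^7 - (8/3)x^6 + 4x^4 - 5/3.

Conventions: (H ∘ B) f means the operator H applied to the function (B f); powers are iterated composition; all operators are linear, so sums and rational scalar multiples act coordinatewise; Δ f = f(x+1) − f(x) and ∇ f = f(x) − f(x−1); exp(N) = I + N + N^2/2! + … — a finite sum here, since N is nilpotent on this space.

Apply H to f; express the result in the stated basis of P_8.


the image equals g(x) = -8x^7 - (176/3)x^6 - 16x^5 + 284x^4 - (632/3)x^3 - 376x^2 + 456x - 137/3

order-1 term: -56x^6 + 152x^5 - 240x^4 + (728/3)x^3 - 152x^2 + 56x - 28/3
order-2 term: -168x^5 + 800x^4 - 1800x^3 + 2264x^2 - 1544x + 1348/3
order-3 term: -280x^4 + (4880/3)x^3 - 3960x^2 + 4656x - 2192
order-4 term: -280x^3 + 1640x^2 - 3480x + 7892/3
order-5 term: -168x^2 + 824x - 1080
order-6 term: -56x + 496/3
order-7 term: -8
the series for exp(∇) f terminates at order 7
exp(∇) f = -8x^7 - (176/3)x^6 - 16x^5 + 284x^4 - (632/3)x^3 - 376x^2 + 456x - 137/3


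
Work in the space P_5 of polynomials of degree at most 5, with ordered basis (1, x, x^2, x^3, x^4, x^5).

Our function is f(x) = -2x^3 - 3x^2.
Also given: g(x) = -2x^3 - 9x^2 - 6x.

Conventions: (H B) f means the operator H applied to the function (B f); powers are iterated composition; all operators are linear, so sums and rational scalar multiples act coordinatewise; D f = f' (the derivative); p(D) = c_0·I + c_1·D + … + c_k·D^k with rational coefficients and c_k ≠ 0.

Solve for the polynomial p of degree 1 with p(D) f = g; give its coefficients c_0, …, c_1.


D^0 f = -2x^3 - 3x^2
D^1 f = -6x^2 - 6x
matching coefficients of g against c_0 f + c_1 Df + … from the top degree down determines the c_i
solution: c_0 = 1, c_1 = 1

c_0 = 1, c_1 = 1
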